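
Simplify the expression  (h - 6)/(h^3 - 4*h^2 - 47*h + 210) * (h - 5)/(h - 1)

1/(h^2 + 6*h - 7)

Factor: h^3 - 4*h^2 - 47*h + 210 = (h - 5)*(h + 7)*(h - 6)
Cancel the common factors (h - 5), (h - 6).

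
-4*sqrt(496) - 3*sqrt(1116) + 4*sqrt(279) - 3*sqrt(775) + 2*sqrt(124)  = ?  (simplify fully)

4*sqrt(496) = 16*sqrt(31); 3*sqrt(1116) = 18*sqrt(31); 4*sqrt(279) = 12*sqrt(31); 3*sqrt(775) = 15*sqrt(31); 2*sqrt(124) = 4*sqrt(31)
Combine: (-16 - 18 + 12 - 15 + 4)·sqrt(31) = -33*sqrt(31)

-33*sqrt(31)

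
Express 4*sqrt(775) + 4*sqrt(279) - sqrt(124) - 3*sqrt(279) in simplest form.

4*sqrt(775) = 20*sqrt(31); 4*sqrt(279) = 12*sqrt(31); sqrt(124) = 2*sqrt(31); 3*sqrt(279) = 9*sqrt(31)
Combine: (20 + 12 - 2 - 9)·sqrt(31) = 21*sqrt(31)

21*sqrt(31)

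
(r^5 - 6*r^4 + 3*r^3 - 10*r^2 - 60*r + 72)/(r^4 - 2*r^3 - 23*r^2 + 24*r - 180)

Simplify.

(r^2 + r - 2)/(r + 5)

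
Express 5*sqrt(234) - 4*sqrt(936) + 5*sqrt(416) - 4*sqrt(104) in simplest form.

3*sqrt(26)

5*sqrt(234) = 15*sqrt(26); 4*sqrt(936) = 24*sqrt(26); 5*sqrt(416) = 20*sqrt(26); 4*sqrt(104) = 8*sqrt(26)
Combine: (15 - 24 + 20 - 8)·sqrt(26) = 3*sqrt(26)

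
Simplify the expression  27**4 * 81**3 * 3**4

27**4 = 3**12; 81**3 = 3**12; 3**4 = 3**4
Combine exponents: 3**28

3**28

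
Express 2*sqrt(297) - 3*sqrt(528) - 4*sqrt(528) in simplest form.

2*sqrt(297) = 6*sqrt(33); 3*sqrt(528) = 12*sqrt(33); 4*sqrt(528) = 16*sqrt(33)
Combine: (6 - 12 - 16)·sqrt(33) = -22*sqrt(33)

-22*sqrt(33)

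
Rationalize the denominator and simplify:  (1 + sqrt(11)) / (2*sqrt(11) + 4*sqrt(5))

Multiply numerator and denominator by -4*sqrt(5) + 2*sqrt(11).
Denominator becomes -36; numerator becomes -4*sqrt(55) - 4*sqrt(5) + 2*sqrt(11) + 22.

(-11 - sqrt(11) + 2*sqrt(5) + 2*sqrt(55))/18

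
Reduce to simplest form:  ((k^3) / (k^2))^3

k^3

Inside the bracket: k^1
Raise to the power 3: k^3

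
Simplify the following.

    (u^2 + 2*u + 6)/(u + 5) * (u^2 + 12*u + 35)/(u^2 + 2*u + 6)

Factor: u^2 + 12*u + 35 = (u + 5)*(u + 7)
Cancel the common factors (u^2 + 2*u + 6), (u + 5).

u + 7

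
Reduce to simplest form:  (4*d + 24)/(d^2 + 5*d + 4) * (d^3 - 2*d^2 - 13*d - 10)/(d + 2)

(4*d^2 + 4*d - 120)/(d + 4)

Factor: 4*d + 24 = 4*(d + 6);  d^2 + 5*d + 4 = (d + 4)*(d + 1);  d^3 - 2*d^2 - 13*d - 10 = (d + 1)*(d + 2)*(d - 5)
Cancel the common factors (d + 2), (d + 1).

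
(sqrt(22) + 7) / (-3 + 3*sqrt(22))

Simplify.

(29 + 8*sqrt(22))/63

Multiply numerator and denominator by -3*sqrt(22) - 3.
Denominator becomes -189; numerator becomes -24*sqrt(22) - 87.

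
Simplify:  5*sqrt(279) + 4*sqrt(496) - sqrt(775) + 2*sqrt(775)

36*sqrt(31)

5*sqrt(279) = 15*sqrt(31); 4*sqrt(496) = 16*sqrt(31); sqrt(775) = 5*sqrt(31); 2*sqrt(775) = 10*sqrt(31)
Combine: (15 + 16 - 5 + 10)·sqrt(31) = 36*sqrt(31)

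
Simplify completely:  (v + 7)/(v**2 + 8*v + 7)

Factor: v**2 + 8*v + 7 = (v + 1)*(v + 7)
Cancel the common factor (v + 7).

1/(v + 1)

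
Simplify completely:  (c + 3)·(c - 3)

c² - 9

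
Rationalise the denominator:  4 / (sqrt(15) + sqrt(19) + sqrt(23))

(-8*sqrt(6555) + 44*sqrt(23) + 76*sqrt(19) + 108*sqrt(15))/1019

Group as (sqrt(15) + sqrt(23)) + sqrt(19); multiply by (sqrt(15) + sqrt(23)) - sqrt(19), then rationalise the remaining surd.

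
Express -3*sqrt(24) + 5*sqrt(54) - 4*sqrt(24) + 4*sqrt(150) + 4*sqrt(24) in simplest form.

29*sqrt(6)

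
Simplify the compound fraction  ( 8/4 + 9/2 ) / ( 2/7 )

91/4

Numerator: 8/4 + 9/2 = 13/2
Denominator: 2/7 = 2/7
Divide: (13/2) · (7/2) = 91/4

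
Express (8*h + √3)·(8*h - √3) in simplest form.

64*h² - 3

(8*h)^2 - (√3)^2 = 64*h² - 3.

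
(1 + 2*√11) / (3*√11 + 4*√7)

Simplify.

(-66 - 3*√11 + 4*√7 + 8*√77)/13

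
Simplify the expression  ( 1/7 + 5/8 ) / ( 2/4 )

Numerator: 1/7 + 5/8 = 43/56
Denominator: 2/4 = 1/2
Divide: (43/56) · (2) = 43/28

43/28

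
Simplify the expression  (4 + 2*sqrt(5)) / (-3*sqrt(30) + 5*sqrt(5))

(-30*sqrt(6) - 12*sqrt(30) - 50 - 20*sqrt(5))/145

Multiply numerator and denominator by 5*sqrt(5) + 3*sqrt(30).
Denominator becomes -145; numerator becomes 20*sqrt(5) + 50 + 12*sqrt(30) + 30*sqrt(6).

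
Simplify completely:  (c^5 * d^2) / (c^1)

Quotient: c^4 * d^2

c^4*d^2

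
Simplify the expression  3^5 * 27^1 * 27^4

3^20

3^5 = 3^5; 27^1 = 3^3; 27^4 = 3^12
Combine exponents: 3^20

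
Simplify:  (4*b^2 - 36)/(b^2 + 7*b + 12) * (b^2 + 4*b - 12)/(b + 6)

(4*b^2 - 20*b + 24)/(b + 4)

Factor: 4*b^2 - 36 = 4*(b - 3)*(b + 3);  b^2 + 7*b + 12 = (b + 3)*(b + 4);  b^2 + 4*b - 12 = (b + 6)*(b - 2)
Cancel the common factors (b + 6), (b + 3).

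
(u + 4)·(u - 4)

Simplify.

u² - 16

Product of conjugates: (P+Q)(P-Q) = P^2 - Q^2.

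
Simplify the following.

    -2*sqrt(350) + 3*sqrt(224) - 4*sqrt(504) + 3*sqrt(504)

-4*sqrt(14)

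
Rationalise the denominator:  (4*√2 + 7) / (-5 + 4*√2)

Multiply numerator and denominator by -4*√2 - 5.
Denominator becomes -7; numerator becomes -48*√2 - 67.

(67 + 48*√2)/7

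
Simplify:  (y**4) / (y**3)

y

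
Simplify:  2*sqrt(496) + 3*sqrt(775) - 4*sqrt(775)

3*sqrt(31)

2*sqrt(496) = 8*sqrt(31); 3*sqrt(775) = 15*sqrt(31); 4*sqrt(775) = 20*sqrt(31)
Combine: (8 + 15 - 20)·sqrt(31) = 3*sqrt(31)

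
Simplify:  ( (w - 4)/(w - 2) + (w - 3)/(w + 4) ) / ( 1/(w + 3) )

(2*w^3 + w^2 - 25*w - 30)/(w^2 + 2*w - 8)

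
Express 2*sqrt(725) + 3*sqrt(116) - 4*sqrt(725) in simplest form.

-4*sqrt(29)

2*sqrt(725) = 10*sqrt(29); 3*sqrt(116) = 6*sqrt(29); 4*sqrt(725) = 20*sqrt(29)
Combine: (10 + 6 - 20)·sqrt(29) = -4*sqrt(29)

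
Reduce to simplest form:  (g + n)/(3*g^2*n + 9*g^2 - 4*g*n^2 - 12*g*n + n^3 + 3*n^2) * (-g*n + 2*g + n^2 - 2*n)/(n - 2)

Factor: 3*g^2*n + 9*g^2 - 4*g*n^2 - 12*g*n + n^3 + 3*n^2 = (-g + n)*(-3*g + n)*(n + 3);  -g*n + 2*g + n^2 - 2*n = (n - 2)*(-g + n)
Cancel the common factors (n - 2), (-g + n).

(-g - n)/(3*g*n + 9*g - n^2 - 3*n)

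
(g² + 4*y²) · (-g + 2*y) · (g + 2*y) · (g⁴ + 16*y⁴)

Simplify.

-g⁸ + 256*y⁸

Telescope via difference of squares: ((2*y)+g)((2*y)-g) = -g² + 4*y², then repeat with the next factor.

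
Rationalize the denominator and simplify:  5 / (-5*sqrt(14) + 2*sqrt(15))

(-5*sqrt(14) - 2*sqrt(15))/58

Multiply numerator and denominator by 2*sqrt(15) + 5*sqrt(14).
Denominator becomes -290; numerator becomes 10*sqrt(15) + 25*sqrt(14).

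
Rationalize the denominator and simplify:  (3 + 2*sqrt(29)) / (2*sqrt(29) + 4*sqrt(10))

Multiply numerator and denominator by -4*sqrt(10) + 2*sqrt(29).
Denominator becomes -44; numerator becomes -8*sqrt(290) - 12*sqrt(10) + 6*sqrt(29) + 116.

(-58 - 3*sqrt(29) + 6*sqrt(10) + 4*sqrt(290))/22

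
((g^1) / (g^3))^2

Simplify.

g^(-4)

Inside the bracket: (g^-2)
Raise to the power 2: (g^-4)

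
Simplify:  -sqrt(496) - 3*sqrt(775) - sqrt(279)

-22*sqrt(31)

sqrt(496) = 4*sqrt(31); 3*sqrt(775) = 15*sqrt(31); sqrt(279) = 3*sqrt(31)
Combine: (-4 - 15 - 3)·sqrt(31) = -22*sqrt(31)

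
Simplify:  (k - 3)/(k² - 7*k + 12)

Factor: k² - 7*k + 12 = (k - 3)·(k - 4)
Cancel the common factor (k - 3).

1/(k - 4)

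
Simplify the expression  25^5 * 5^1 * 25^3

25^5 = 5^10; 5^1 = 5^1; 25^3 = 5^6
Combine exponents: 5^17

5^17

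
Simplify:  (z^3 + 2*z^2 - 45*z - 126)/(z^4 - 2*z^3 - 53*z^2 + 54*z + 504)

Factor: z^3 + 2*z^2 - 45*z - 126 = (z + 6)*(z + 3)*(z - 7);  z^4 - 2*z^3 - 53*z^2 + 54*z + 504 = (z + 3)*(z + 6)*(z - 4)*(z - 7)
Cancel the common factors (z + 3), (z + 6), (z - 7).

1/(z - 4)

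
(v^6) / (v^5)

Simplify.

v

Quotient: v^1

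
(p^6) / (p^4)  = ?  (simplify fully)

p^2

Quotient: p^2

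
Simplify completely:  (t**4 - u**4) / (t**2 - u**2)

t**2 + u**2

Difference of fourth powers: factor out (t**2 - u**2).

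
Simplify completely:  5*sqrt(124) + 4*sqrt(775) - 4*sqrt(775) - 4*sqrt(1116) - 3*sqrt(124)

5*sqrt(124) = 10*sqrt(31); 4*sqrt(775) = 20*sqrt(31); 4*sqrt(775) = 20*sqrt(31); 4*sqrt(1116) = 24*sqrt(31); 3*sqrt(124) = 6*sqrt(31)
Combine: (10 + 20 - 20 - 24 - 6)·sqrt(31) = -20*sqrt(31)

-20*sqrt(31)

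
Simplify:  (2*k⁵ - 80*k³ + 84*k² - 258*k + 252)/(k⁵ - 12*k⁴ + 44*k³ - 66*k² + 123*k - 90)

(2*k + 14)/(k - 5)

Factor: 2*k⁵ - 80*k³ + 84*k² - 258*k + 252 = 2·(k - 1)·(k² + 3)·(k - 6)·(k + 7);  k⁵ - 12*k⁴ + 44*k³ - 66*k² + 123*k - 90 = (k - 5)·(k - 6)·(k² + 3)·(k - 1)
Cancel the common factors (k² + 3), (k - 1), (k - 6).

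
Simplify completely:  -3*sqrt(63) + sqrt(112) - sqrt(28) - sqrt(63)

-10*sqrt(7)

3*sqrt(63) = 9*sqrt(7); sqrt(112) = 4*sqrt(7); sqrt(28) = 2*sqrt(7); sqrt(63) = 3*sqrt(7)
Combine: (-9 + 4 - 2 - 3)·sqrt(7) = -10*sqrt(7)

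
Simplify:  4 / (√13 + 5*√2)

(-4*√13 + 20*√2)/37

Multiply numerator and denominator by -√13 + 5*√2.
Denominator becomes 37; numerator becomes -4*√13 + 20*√2.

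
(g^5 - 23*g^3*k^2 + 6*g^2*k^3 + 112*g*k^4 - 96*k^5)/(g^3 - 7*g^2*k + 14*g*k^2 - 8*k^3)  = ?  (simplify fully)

g^2 + 7*g*k + 12*k^2

Factor: g^5 - 23*g^3*k^2 + 6*g^2*k^3 + 112*g*k^4 - 96*k^5 = (g + 3*k)*(g + 4*k)*(g - k)*(g - 4*k)*(g - 2*k);  g^3 - 7*g^2*k + 14*g*k^2 - 8*k^3 = (g - 2*k)*(g - 4*k)*(g - k)
Cancel the common factors (g - k), (g - 2*k), (g - 4*k).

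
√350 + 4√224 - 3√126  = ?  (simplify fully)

12*√14

√350 = 5*√14; 4√224 = 16*√14; 3√126 = 9*√14
Combine: (5 + 16 - 9)·√14 = 12*√14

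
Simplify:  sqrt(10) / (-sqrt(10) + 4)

(5 + 2*sqrt(10))/3

Multiply numerator and denominator by sqrt(10) + 4.
Denominator becomes 6; numerator becomes 10 + 4*sqrt(10).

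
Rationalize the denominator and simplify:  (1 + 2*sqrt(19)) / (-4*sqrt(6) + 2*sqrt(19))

Multiply numerator and denominator by 2*sqrt(19) + 4*sqrt(6).
Denominator becomes -20; numerator becomes 2*sqrt(19) + 4*sqrt(6) + 76 + 8*sqrt(114).

(-4*sqrt(114) - 38 - 2*sqrt(6) - sqrt(19))/10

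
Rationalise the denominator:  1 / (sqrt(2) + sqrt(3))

-sqrt(2) + sqrt(3)

Multiply numerator and denominator by -sqrt(3) + sqrt(2).
Denominator becomes -1; numerator becomes -sqrt(3) + sqrt(2).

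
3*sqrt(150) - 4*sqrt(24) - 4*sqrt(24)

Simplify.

-sqrt(6)

3*sqrt(150) = 15*sqrt(6); 4*sqrt(24) = 8*sqrt(6); 4*sqrt(24) = 8*sqrt(6)
Combine: (15 - 8 - 8)·sqrt(6) = -sqrt(6)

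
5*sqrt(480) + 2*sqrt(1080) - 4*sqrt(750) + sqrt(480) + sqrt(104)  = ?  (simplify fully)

5*sqrt(480) = 20*sqrt(30); 2*sqrt(1080) = 12*sqrt(30); 4*sqrt(750) = 20*sqrt(30); sqrt(480) = 4*sqrt(30); sqrt(104) = 2*sqrt(26)

2*sqrt(26) + 16*sqrt(30)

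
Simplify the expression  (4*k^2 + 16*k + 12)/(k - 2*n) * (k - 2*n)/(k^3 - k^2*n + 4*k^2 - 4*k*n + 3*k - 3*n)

Factor: 4*k^2 + 16*k + 12 = 4*(k + 3)*(k + 1);  k^3 - k^2*n + 4*k^2 - 4*k*n + 3*k - 3*n = (k - n)*(k + 3)*(k + 1)
Cancel the common factors (k + 3), (k - 2*n), (k + 1).

4/(k - n)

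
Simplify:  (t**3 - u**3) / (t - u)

t**2 + t*u + u**2

Apply the difference-of-cubes factorisation and cancel (t - u).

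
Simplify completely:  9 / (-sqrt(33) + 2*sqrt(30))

Multiply numerator and denominator by sqrt(33) + 2*sqrt(30).
Denominator becomes 87; numerator becomes 9*sqrt(33) + 18*sqrt(30).

(3*sqrt(33) + 6*sqrt(30))/29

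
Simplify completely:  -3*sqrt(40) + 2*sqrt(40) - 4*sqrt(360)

-26*sqrt(10)

3*sqrt(40) = 6*sqrt(10); 2*sqrt(40) = 4*sqrt(10); 4*sqrt(360) = 24*sqrt(10)
Combine: (-6 + 4 - 24)·sqrt(10) = -26*sqrt(10)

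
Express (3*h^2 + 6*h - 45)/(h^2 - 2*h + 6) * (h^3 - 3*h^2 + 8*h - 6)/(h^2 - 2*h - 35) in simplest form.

(3*h^2 - 12*h + 9)/(h - 7)

Factor: 3*h^2 + 6*h - 45 = 3*(h + 5)*(h - 3);  h^3 - 3*h^2 + 8*h - 6 = (h - 1)*(h^2 - 2*h + 6);  h^2 - 2*h - 35 = (h + 5)*(h - 7)
Cancel the common factors (h^2 - 2*h + 6), (h + 5).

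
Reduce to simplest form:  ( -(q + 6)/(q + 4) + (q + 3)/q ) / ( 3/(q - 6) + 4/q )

(q^2 + 6*q - 72)/(7*q^2 + 4*q - 96)

Numerator: -(q + 6)/(q + 4) + (q + 3)/q = (q + 12)/(q^2 + 4*q)
Denominator: 3/(q - 6) + 4/q = (7*q - 24)/(q^2 - 6*q)
Divide: ((q + 12)/(q^2 + 4*q)) · ((q^2 - 6*q)/(7*q - 24)) = (q^2 + 6*q - 72)/(7*q^2 + 4*q - 96)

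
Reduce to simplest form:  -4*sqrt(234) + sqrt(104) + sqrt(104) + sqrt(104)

-6*sqrt(26)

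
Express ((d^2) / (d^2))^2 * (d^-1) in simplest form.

1/d

Inside the bracket: 1
Raise to the power 2: 1
Multiply by (d^-1): add exponents.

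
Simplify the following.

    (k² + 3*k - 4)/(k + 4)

Factor: k² + 3*k - 4 = (k + 4)·(k - 1)
Cancel the common factor (k + 4).

k - 1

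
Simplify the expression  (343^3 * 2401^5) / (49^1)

7^27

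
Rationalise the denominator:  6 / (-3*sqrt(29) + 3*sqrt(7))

Multiply numerator and denominator by 3*sqrt(7) + 3*sqrt(29).
Denominator becomes -198; numerator becomes 18*sqrt(7) + 18*sqrt(29).

(-sqrt(29) - sqrt(7))/11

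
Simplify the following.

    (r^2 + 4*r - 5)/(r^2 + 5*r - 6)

Factor: r^2 + 4*r - 5 = (r + 5)*(r - 1);  r^2 + 5*r - 6 = (r + 6)*(r - 1)
Cancel the common factor (r - 1).

(r + 5)/(r + 6)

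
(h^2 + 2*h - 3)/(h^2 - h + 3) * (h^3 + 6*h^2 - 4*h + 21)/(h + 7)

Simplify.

h^2 + 2*h - 3

Factor: h^2 + 2*h - 3 = (h - 1)*(h + 3);  h^3 + 6*h^2 - 4*h + 21 = (h + 7)*(h^2 - h + 3)
Cancel the common factors (h^2 - h + 3), (h + 7).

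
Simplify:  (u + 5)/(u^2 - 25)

Factor: u^2 - 25 = (u - 5)*(u + 5)
Cancel the common factor (u + 5).

1/(u - 5)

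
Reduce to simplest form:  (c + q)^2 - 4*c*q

(c - q)^2

Expand the square and combine the 4*c*q term.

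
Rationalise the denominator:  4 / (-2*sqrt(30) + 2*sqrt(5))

Multiply numerator and denominator by 2*sqrt(5) + 2*sqrt(30).
Denominator becomes -100; numerator becomes 8*sqrt(5) + 8*sqrt(30).

(-2*sqrt(30) - 2*sqrt(5))/25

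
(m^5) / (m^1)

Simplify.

m^4

Quotient: m^4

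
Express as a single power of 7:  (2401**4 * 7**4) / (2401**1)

7**16

2401**4 = 7**16; 7**4 = 7**4; 2401**1 = 7**4
Combine exponents: 7**16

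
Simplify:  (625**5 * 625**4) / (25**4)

5**28

625**5 = 5**20; 625**4 = 5**16; 25**4 = 5**8
Combine exponents: 5**28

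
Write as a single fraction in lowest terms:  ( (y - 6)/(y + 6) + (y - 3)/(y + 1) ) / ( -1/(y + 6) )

(-2*y^2 + 2*y + 24)/(y + 1)

Numerator: (y - 6)/(y + 6) + (y - 3)/(y + 1) = (2*y^2 - 2*y - 24)/(y^2 + 7*y + 6)
Denominator: -1/(y + 6) = -1/(y + 6)
Divide: ((2*y^2 - 2*y - 24)/(y^2 + 7*y + 6)) · (-y - 6) = (-2*y^2 + 2*y + 24)/(y + 1)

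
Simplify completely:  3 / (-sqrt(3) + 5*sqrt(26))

(3*sqrt(3) + 15*sqrt(26))/647

Multiply numerator and denominator by sqrt(3) + 5*sqrt(26).
Denominator becomes 647; numerator becomes 3*sqrt(3) + 15*sqrt(26).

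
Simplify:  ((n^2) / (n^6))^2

Inside the bracket: (n^-4)
Raise to the power 2: (n^-8)

n^(-8)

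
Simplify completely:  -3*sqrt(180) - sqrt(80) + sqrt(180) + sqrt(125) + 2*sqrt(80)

-3*sqrt(5)

3*sqrt(180) = 18*sqrt(5); sqrt(80) = 4*sqrt(5); sqrt(180) = 6*sqrt(5); sqrt(125) = 5*sqrt(5); 2*sqrt(80) = 8*sqrt(5)
Combine: (-18 - 4 + 6 + 5 + 8)·sqrt(5) = -3*sqrt(5)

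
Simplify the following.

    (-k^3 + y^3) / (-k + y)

Factor as (a-b)(a^2+ab+b^2) with a=y, b=k.

k^2 + k*y + y^2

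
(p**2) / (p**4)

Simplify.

Quotient: (p**-2)

p**(-2)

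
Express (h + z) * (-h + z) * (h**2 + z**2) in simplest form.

Telescope via difference of squares: (z+h)(z-h) = -h**2 + z**2, then repeat with the next factor.

-h**4 + z**4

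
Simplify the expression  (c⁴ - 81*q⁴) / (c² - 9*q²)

Difference of fourth powers: factor out (c² - 9*q²).

c² + 9*q²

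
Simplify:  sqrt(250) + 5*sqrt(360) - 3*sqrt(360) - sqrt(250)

sqrt(250) = 5*sqrt(10); 5*sqrt(360) = 30*sqrt(10); 3*sqrt(360) = 18*sqrt(10); sqrt(250) = 5*sqrt(10)
Combine: (5 + 30 - 18 - 5)·sqrt(10) = 12*sqrt(10)

12*sqrt(10)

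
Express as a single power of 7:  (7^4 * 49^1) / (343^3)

7^4 = 7^4; 49^1 = 7^2; 343^3 = 7^9
Combine exponents: 7^(-3)

7^(-3)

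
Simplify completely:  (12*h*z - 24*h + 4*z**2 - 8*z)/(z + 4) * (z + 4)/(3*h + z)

4*z - 8

Factor: 12*h*z - 24*h + 4*z**2 - 8*z = 4*(3*h + z)*(z - 2)
Cancel the common factors (3*h + z), (z + 4).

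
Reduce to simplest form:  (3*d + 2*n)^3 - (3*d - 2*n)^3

Write as f((3*d),(2*n)) - f((3*d),-(2*n)) and expand.

108*d^2*n + 16*n^3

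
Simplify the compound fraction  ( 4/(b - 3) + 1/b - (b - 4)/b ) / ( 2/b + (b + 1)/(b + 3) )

(-b**3 + 9*b**2 + 21*b - 45)/(b**3 - 3*b - 18)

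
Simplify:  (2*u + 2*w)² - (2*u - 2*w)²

16*u*w

Write as f((2*u),(2*w)) - f((2*u),-(2*w)) and expand.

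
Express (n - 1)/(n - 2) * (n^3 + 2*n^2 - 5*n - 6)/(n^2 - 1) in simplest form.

n + 3

Factor: n^3 + 2*n^2 - 5*n - 6 = (n - 2)*(n + 1)*(n + 3);  n^2 - 1 = (n + 1)*(n - 1)
Cancel the common factors (n + 1), (n - 1), (n - 2).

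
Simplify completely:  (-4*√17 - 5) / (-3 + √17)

Multiply numerator and denominator by -√17 - 3.
Denominator becomes -8; numerator becomes 17*√17 + 83.

(-83 - 17*√17)/8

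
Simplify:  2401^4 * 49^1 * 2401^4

7^34

2401^4 = 7^16; 49^1 = 7^2; 2401^4 = 7^16
Combine exponents: 7^34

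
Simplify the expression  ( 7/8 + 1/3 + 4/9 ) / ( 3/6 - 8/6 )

-119/60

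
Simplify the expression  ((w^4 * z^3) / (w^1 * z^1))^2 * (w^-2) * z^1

w^4*z^5

Inside the bracket: w^3 * z^2
Raise to the power 2: w^6 * z^4
Multiply by (w^-2) * z^1: add exponents.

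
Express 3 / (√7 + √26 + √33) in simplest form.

(-3*√6006 + 21*√26 + 78*√7)/364

Group as (√26 + √33) + √7; multiply by (√26 + √33) - √7, then rationalise the remaining surd.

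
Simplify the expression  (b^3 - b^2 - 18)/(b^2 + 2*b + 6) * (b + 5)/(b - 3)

b + 5

Factor: b^3 - b^2 - 18 = (b - 3)*(b^2 + 2*b + 6)
Cancel the common factors (b^2 + 2*b + 6), (b - 3).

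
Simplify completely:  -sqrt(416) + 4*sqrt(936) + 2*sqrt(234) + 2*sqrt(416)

34*sqrt(26)

sqrt(416) = 4*sqrt(26); 4*sqrt(936) = 24*sqrt(26); 2*sqrt(234) = 6*sqrt(26); 2*sqrt(416) = 8*sqrt(26)
Combine: (-4 + 24 + 6 + 8)·sqrt(26) = 34*sqrt(26)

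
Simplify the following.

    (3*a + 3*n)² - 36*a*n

9*(a - n)²

After expansion: 9*a² - 18*a*n + 9*n² — a perfect-square trinomial.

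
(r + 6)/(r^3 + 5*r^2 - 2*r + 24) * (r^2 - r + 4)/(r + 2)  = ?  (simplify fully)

Factor: r^3 + 5*r^2 - 2*r + 24 = (r + 6)*(r^2 - r + 4)
Cancel the common factors (r^2 - r + 4), (r + 6).

1/(r + 2)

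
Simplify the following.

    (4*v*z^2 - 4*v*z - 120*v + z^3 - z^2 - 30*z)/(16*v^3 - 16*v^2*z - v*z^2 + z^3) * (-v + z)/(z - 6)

Factor: 4*v*z^2 - 4*v*z - 120*v + z^3 - z^2 - 30*z = (4*v + z)*(z + 5)*(z - 6);  16*v^3 - 16*v^2*z - v*z^2 + z^3 = (-4*v + z)*(-v + z)*(4*v + z)
Cancel the common factors (-v + z), (4*v + z), (z - 6).

(z + 5)/(-4*v + z)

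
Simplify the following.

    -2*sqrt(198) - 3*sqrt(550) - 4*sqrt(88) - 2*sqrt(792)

-41*sqrt(22)

2*sqrt(198) = 6*sqrt(22); 3*sqrt(550) = 15*sqrt(22); 4*sqrt(88) = 8*sqrt(22); 2*sqrt(792) = 12*sqrt(22)
Combine: (-6 - 15 - 8 - 12)·sqrt(22) = -41*sqrt(22)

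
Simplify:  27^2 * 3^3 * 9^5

27^2 = 3^6; 3^3 = 3^3; 9^5 = 3^10
Combine exponents: 3^19

3^19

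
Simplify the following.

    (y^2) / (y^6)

Quotient: (y^-4)

y^(-4)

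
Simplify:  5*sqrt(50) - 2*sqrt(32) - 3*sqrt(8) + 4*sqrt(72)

35*sqrt(2)

5*sqrt(50) = 25*sqrt(2); 2*sqrt(32) = 8*sqrt(2); 3*sqrt(8) = 6*sqrt(2); 4*sqrt(72) = 24*sqrt(2)
Combine: (25 - 8 - 6 + 24)·sqrt(2) = 35*sqrt(2)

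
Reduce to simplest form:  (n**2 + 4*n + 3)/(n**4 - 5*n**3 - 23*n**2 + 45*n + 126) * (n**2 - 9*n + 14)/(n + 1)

(n - 2)/(n**2 - n - 6)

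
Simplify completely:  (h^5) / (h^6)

1/h

Quotient: (h^-1)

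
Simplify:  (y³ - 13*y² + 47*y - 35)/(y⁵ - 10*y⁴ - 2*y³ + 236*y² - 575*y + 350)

1/(y² + 3*y - 10)

Factor: y³ - 13*y² + 47*y - 35 = (y - 5)·(y - 1)·(y - 7);  y⁵ - 10*y⁴ - 2*y³ + 236*y² - 575*y + 350 = (y - 1)·(y - 7)·(y + 5)·(y - 2)·(y - 5)
Cancel the common factors (y - 5), (y - 7), (y - 1).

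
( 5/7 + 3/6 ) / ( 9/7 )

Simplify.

Numerator: 5/7 + 3/6 = 17/14
Denominator: 9/7 = 9/7
Divide: (17/14) · (7/9) = 17/18

17/18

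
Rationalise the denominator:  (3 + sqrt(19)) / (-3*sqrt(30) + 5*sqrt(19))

(9*sqrt(30) + 15*sqrt(19) + 3*sqrt(570) + 95)/205

Multiply numerator and denominator by 3*sqrt(30) + 5*sqrt(19).
Denominator becomes 205; numerator becomes 9*sqrt(30) + 15*sqrt(19) + 3*sqrt(570) + 95.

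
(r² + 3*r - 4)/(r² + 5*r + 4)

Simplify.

Factor: r² + 3*r - 4 = (r + 4)·(r - 1);  r² + 5*r + 4 = (r + 4)·(r + 1)
Cancel the common factor (r + 4).

(r - 1)/(r + 1)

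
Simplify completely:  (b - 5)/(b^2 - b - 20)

Factor: b^2 - b - 20 = (b - 5)*(b + 4)
Cancel the common factor (b - 5).

1/(b + 4)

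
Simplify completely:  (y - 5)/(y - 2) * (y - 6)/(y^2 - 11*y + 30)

1/(y - 2)

Factor: y^2 - 11*y + 30 = (y - 6)*(y - 5)
Cancel the common factors (y - 5), (y - 6).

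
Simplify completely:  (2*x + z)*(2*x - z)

4*x**2 - z**2

Difference of squares with P = 2*x, Q = z.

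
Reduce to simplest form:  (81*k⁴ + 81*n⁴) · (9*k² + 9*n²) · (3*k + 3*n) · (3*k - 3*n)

6561*k⁸ - 6561*n⁸

Pair the conjugate factors: ((3*k)+(3*n))((3*k)-(3*n)) = 9*k² - 9*n², then repeat with the next factor.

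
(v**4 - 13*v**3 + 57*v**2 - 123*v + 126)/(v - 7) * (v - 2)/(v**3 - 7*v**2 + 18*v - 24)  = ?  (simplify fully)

Factor: v**4 - 13*v**3 + 57*v**2 - 123*v + 126 = (v - 3)*(v - 7)*(v**2 - 3*v + 6);  v**3 - 7*v**2 + 18*v - 24 = (v**2 - 3*v + 6)*(v - 4)
Cancel the common factors (v**2 - 3*v + 6), (v - 7).

(v**2 - 5*v + 6)/(v - 4)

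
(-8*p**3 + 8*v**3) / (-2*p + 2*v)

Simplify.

Apply the difference-of-cubes factorisation and cancel (-2*p + 2*v).

4*p**2 + 4*p*v + 4*v**2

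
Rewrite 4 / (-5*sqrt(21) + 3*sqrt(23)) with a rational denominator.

(-10*sqrt(21) - 6*sqrt(23))/159

Multiply numerator and denominator by 3*sqrt(23) + 5*sqrt(21).
Denominator becomes -318; numerator becomes 12*sqrt(23) + 20*sqrt(21).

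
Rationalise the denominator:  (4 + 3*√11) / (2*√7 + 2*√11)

(-3*√77 - 4*√7 + 4*√11 + 33)/8

Multiply numerator and denominator by -2*√7 + 2*√11.
Denominator becomes 16; numerator becomes -6*√77 - 8*√7 + 8*√11 + 66.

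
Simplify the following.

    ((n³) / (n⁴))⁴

n^(-4)

Inside the bracket: (n^-1)
Raise to the power 4: (n^-4)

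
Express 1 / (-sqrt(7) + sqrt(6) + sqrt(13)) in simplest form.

Group as (sqrt(6) + sqrt(13)) - sqrt(7); multiply by (sqrt(6) + sqrt(13)) + sqrt(7), then rationalise the remaining surd.

(-6*sqrt(7) + 7*sqrt(6) + sqrt(546))/84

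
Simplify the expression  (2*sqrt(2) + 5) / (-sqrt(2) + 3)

(11*sqrt(2) + 19)/7

Multiply numerator and denominator by sqrt(2) + 3.
Denominator becomes 7; numerator becomes 11*sqrt(2) + 19.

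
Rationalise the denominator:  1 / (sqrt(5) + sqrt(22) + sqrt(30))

(-20*sqrt(33) - 3*sqrt(30) + 13*sqrt(22) + 47*sqrt(5))/431

Group as (sqrt(5) + sqrt(30)) + sqrt(22); multiply by (sqrt(5) + sqrt(30)) - sqrt(22), then rationalise the remaining surd.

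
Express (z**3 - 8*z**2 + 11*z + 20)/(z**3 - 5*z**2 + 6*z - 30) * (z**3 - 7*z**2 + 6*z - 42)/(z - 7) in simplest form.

Factor: z**3 - 8*z**2 + 11*z + 20 = (z - 4)*(z + 1)*(z - 5);  z**3 - 5*z**2 + 6*z - 30 = (z - 5)*(z**2 + 6);  z**3 - 7*z**2 + 6*z - 42 = (z**2 + 6)*(z - 7)
Cancel the common factors (z**2 + 6), (z - 5), (z - 7).

z**2 - 3*z - 4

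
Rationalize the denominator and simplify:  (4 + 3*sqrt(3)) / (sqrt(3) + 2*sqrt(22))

(-9 - 4*sqrt(3) + 8*sqrt(22) + 6*sqrt(66))/85

Multiply numerator and denominator by -2*sqrt(22) + sqrt(3).
Denominator becomes -85; numerator becomes -6*sqrt(66) - 8*sqrt(22) + 4*sqrt(3) + 9.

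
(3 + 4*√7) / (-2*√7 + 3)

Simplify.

Multiply numerator and denominator by 3 + 2*√7.
Denominator becomes -19; numerator becomes 18*√7 + 65.

(-65 - 18*√7)/19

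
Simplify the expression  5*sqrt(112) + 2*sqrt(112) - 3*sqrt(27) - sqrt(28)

5*sqrt(112) = 20*sqrt(7); 2*sqrt(112) = 8*sqrt(7); 3*sqrt(27) = 9*sqrt(3); sqrt(28) = 2*sqrt(7)

-9*sqrt(3) + 26*sqrt(7)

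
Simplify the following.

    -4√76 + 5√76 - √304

-2*√19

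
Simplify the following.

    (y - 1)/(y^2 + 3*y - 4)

Factor: y^2 + 3*y - 4 = (y - 1)*(y + 4)
Cancel the common factor (y - 1).

1/(y + 4)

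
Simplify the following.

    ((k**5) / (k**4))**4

k**4

Inside the bracket: k**1
Raise to the power 4: k**4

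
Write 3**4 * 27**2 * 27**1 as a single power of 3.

3**13

3**4 = 3**4; 27**2 = 3**6; 27**1 = 3**3
Combine exponents: 3**13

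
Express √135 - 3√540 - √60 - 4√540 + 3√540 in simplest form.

-23*√15

√135 = 3*√15; 3√540 = 18*√15; √60 = 2*√15; 4√540 = 24*√15; 3√540 = 18*√15
Combine: (3 - 18 - 2 - 24 + 18)·√15 = -23*√15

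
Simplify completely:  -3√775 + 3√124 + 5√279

6*√31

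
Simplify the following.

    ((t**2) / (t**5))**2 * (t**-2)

Inside the bracket: (t**-3)
Raise to the power 2: (t**-6)
Multiply by (t**-2): add exponents.

t**(-8)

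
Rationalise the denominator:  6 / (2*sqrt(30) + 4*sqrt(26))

(-3*sqrt(30) + 6*sqrt(26))/74

Multiply numerator and denominator by -2*sqrt(30) + 4*sqrt(26).
Denominator becomes 296; numerator becomes -12*sqrt(30) + 24*sqrt(26).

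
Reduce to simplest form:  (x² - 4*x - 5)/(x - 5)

x + 1

Factor: x² - 4*x - 5 = (x - 5)·(x + 1)
Cancel the common factor (x - 5).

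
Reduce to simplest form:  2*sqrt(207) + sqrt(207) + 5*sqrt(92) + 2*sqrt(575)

29*sqrt(23)

2*sqrt(207) = 6*sqrt(23); sqrt(207) = 3*sqrt(23); 5*sqrt(92) = 10*sqrt(23); 2*sqrt(575) = 10*sqrt(23)
Combine: (6 + 3 + 10 + 10)·sqrt(23) = 29*sqrt(23)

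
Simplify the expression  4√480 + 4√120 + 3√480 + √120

38*√30

4√480 = 16*√30; 4√120 = 8*√30; 3√480 = 12*√30; √120 = 2*√30
Combine: (16 + 8 + 12 + 2)·√30 = 38*√30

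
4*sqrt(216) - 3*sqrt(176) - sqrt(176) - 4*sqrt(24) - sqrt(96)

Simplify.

-16*sqrt(11) + 12*sqrt(6)

4*sqrt(216) = 24*sqrt(6); 3*sqrt(176) = 12*sqrt(11); sqrt(176) = 4*sqrt(11); 4*sqrt(24) = 8*sqrt(6); sqrt(96) = 4*sqrt(6)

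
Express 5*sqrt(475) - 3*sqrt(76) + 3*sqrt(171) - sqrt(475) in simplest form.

5*sqrt(475) = 25*sqrt(19); 3*sqrt(76) = 6*sqrt(19); 3*sqrt(171) = 9*sqrt(19); sqrt(475) = 5*sqrt(19)
Combine: (25 - 6 + 9 - 5)·sqrt(19) = 23*sqrt(19)

23*sqrt(19)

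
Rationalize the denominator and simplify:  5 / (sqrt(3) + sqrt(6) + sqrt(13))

Group as (sqrt(3) + sqrt(13)) + sqrt(6); multiply by (sqrt(3) + sqrt(13)) - sqrt(6), then rationalise the remaining surd.

(-15*sqrt(26) - 10*sqrt(13) + 25*sqrt(6) + 40*sqrt(3))/28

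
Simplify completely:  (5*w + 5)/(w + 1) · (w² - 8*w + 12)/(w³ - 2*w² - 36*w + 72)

Factor: 5*w + 5 = 5·(w + 1);  w² - 8*w + 12 = (w - 6)·(w - 2);  w³ - 2*w² - 36*w + 72 = (w - 6)·(w + 6)·(w - 2)
Cancel the common factors (w - 6), (w + 1), (w - 2).

5/(w + 6)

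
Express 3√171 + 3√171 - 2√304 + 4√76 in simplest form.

3√171 = 9*√19; 3√171 = 9*√19; 2√304 = 8*√19; 4√76 = 8*√19
Combine: (9 + 9 - 8 + 8)·√19 = 18*√19

18*√19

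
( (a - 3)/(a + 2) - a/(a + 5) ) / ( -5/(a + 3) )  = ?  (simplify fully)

(3*a + 9)/(a**2 + 7*a + 10)

Numerator: (a - 3)/(a + 2) - a/(a + 5) = -15/(a**2 + 7*a + 10)
Denominator: -5/(a + 3) = -5/(a + 3)
Divide: (-15/(a**2 + 7*a + 10)) · (-a/5 - 3/5) = (3*a + 9)/(a**2 + 7*a + 10)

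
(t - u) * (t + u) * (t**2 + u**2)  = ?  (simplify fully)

Pair the conjugate factors: (t+u)(t-u) = t**2 - u**2, then repeat with the next factor.

t**4 - u**4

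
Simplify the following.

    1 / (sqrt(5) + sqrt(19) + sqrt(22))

Group as (sqrt(5) + sqrt(22)) + sqrt(19); multiply by (sqrt(5) + sqrt(22)) - sqrt(19), then rationalise the remaining surd.

(-sqrt(2090) + sqrt(22) + 4*sqrt(19) + 18*sqrt(5))/188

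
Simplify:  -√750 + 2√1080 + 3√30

10*√30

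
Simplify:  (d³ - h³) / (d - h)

d² + d*h + h²

Apply the difference-of-cubes factorisation and cancel (d - h).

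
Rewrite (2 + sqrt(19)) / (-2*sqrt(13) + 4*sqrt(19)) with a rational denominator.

Multiply numerator and denominator by 2*sqrt(13) + 4*sqrt(19).
Denominator becomes 252; numerator becomes 4*sqrt(13) + 2*sqrt(247) + 8*sqrt(19) + 76.

(2*sqrt(13) + sqrt(247) + 4*sqrt(19) + 38)/126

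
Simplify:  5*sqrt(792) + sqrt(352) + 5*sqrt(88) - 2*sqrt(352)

36*sqrt(22)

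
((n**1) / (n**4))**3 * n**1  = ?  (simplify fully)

Inside the bracket: (n**-3)
Raise to the power 3: (n**-9)
Multiply by n**1: add exponents.

n**(-8)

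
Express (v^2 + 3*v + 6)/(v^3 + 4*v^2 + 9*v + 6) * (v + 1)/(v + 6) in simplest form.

Factor: v^3 + 4*v^2 + 9*v + 6 = (v + 1)*(v^2 + 3*v + 6)
Cancel the common factors (v^2 + 3*v + 6), (v + 1).

1/(v + 6)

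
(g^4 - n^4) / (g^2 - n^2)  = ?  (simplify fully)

g^2 + n^2

g^4 - n^4 factors as (g - n)*(g + n)*(g^2 + n^2).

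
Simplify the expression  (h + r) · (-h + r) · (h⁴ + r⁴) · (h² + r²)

-h⁸ + r⁸

(r+h)(r-h) = -h² + r²; continue pairing.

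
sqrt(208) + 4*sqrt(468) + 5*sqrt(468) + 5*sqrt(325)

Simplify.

83*sqrt(13)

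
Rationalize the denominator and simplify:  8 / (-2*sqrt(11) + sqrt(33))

(-16*sqrt(11) - 8*sqrt(33))/11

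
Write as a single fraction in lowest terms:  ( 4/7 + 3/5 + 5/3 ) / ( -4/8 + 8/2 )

596/735

Numerator: 4/7 + 3/5 + 5/3 = 298/105
Denominator: -4/8 + 8/2 = 7/2
Divide: (298/105) · (2/7) = 596/735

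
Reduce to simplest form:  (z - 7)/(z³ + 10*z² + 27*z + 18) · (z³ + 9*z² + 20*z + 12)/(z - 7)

(z + 2)/(z + 3)

Factor: z³ + 10*z² + 27*z + 18 = (z + 3)·(z + 6)·(z + 1);  z³ + 9*z² + 20*z + 12 = (z + 1)·(z + 2)·(z + 6)
Cancel the common factors (z + 1), (z - 7), (z + 6).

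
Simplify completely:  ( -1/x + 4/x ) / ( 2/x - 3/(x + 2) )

(-3*x - 6)/(x - 4)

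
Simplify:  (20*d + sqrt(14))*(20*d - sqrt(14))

400*d^2 - 14

Difference of squares with P = 20*d, Q = sqrt(14).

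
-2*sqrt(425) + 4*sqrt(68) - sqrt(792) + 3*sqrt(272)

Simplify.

-6*sqrt(22) + 10*sqrt(17)

2*sqrt(425) = 10*sqrt(17); 4*sqrt(68) = 8*sqrt(17); sqrt(792) = 6*sqrt(22); 3*sqrt(272) = 12*sqrt(17)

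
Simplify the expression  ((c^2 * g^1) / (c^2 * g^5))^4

g^(-16)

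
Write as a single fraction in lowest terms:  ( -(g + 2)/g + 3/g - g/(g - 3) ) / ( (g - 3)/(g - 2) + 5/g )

Numerator: -(g + 2)/g + 3/g - g/(g - 3) = (-2*g² + 4*g - 3)/(g² - 3*g)
Denominator: (g - 3)/(g - 2) + 5/g = (g² + 2*g - 10)/(g² - 2*g)
Divide: ((-2*g² + 4*g - 3)/(g² - 3*g)) · ((g² - 2*g)/(g² + 2*g - 10)) = (-2*g³ + 8*g² - 11*g + 6)/(g³ - g² - 16*g + 30)

(-2*g³ + 8*g² - 11*g + 6)/(g³ - g² - 16*g + 30)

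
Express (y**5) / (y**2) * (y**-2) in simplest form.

y

Quotient: y**3
Multiply by (y**-2): add exponents.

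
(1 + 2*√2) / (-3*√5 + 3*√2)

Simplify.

(-2*√10 - 4 - √5 - √2)/9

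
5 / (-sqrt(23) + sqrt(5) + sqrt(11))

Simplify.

(35*sqrt(23) + 85*sqrt(11) + 145*sqrt(5) + 10*sqrt(1265))/171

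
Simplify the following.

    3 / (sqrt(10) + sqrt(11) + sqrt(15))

(-15*sqrt(66) + 9*sqrt(15) + 21*sqrt(11) + 24*sqrt(10))/202

Group as (sqrt(11) + sqrt(15)) + sqrt(10); multiply by (sqrt(11) + sqrt(15)) - sqrt(10), then rationalise the remaining surd.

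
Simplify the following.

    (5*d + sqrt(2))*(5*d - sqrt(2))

25*d^2 - 2

Difference of squares with P = 5*d, Q = sqrt(2).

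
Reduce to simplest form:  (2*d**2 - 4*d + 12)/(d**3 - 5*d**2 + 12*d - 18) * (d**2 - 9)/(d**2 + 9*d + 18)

Factor: 2*d**2 - 4*d + 12 = 2*(d**2 - 2*d + 6);  d**3 - 5*d**2 + 12*d - 18 = (d - 3)*(d**2 - 2*d + 6);  d**2 - 9 = (d - 3)*(d + 3);  d**2 + 9*d + 18 = (d + 3)*(d + 6)
Cancel the common factors (d**2 - 2*d + 6), (d - 3), (d + 3).

2/(d + 6)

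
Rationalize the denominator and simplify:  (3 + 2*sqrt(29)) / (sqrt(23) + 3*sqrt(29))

(-2*sqrt(667) - 3*sqrt(23) + 9*sqrt(29) + 174)/238

Multiply numerator and denominator by -sqrt(23) + 3*sqrt(29).
Denominator becomes 238; numerator becomes -2*sqrt(667) - 3*sqrt(23) + 9*sqrt(29) + 174.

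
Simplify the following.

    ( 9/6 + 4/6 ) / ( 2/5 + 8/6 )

5/4

Numerator: 9/6 + 4/6 = 13/6
Denominator: 2/5 + 8/6 = 26/15
Divide: (13/6) · (15/26) = 5/4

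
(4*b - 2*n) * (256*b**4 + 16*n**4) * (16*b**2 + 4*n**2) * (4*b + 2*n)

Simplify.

65536*b**8 - 256*n**8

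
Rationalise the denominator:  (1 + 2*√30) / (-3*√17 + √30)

Multiply numerator and denominator by √30 + 3*√17.
Denominator becomes -123; numerator becomes √30 + 3*√17 + 60 + 6*√510.

(-6*√510 - 60 - 3*√17 - √30)/123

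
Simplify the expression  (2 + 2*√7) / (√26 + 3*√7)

(-2*√182 - 2*√26 + 6*√7 + 42)/37

Multiply numerator and denominator by -√26 + 3*√7.
Denominator becomes 37; numerator becomes -2*√182 - 2*√26 + 6*√7 + 42.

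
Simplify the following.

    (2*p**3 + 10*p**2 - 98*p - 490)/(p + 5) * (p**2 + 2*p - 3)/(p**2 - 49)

Factor: 2*p**3 + 10*p**2 - 98*p - 490 = 2*(p + 7)*(p - 7)*(p + 5);  p**2 + 2*p - 3 = (p + 3)*(p - 1);  p**2 - 49 = (p - 7)*(p + 7)
Cancel the common factors (p + 7), (p + 5), (p - 7).

2*p**2 + 4*p - 6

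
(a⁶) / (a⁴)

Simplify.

a²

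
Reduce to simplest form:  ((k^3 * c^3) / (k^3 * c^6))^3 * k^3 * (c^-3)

Inside the bracket: (c^-3)
Raise to the power 3: (c^-9)
Multiply by k^3 * (c^-3): add exponents.

k^3/c^12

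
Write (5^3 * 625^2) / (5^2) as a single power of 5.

5^9

5^3 = 5^3; 625^2 = 5^8; 5^2 = 5^2
Combine exponents: 5^9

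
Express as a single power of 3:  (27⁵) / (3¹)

3^14

27⁵ = 3^15; 3¹ = 3^1
Combine exponents: 3^14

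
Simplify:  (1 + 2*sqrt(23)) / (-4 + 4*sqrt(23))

(3*sqrt(23) + 47)/88

Multiply numerator and denominator by -4*sqrt(23) - 4.
Denominator becomes -352; numerator becomes -188 - 12*sqrt(23).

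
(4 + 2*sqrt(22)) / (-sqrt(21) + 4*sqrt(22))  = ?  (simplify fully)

Multiply numerator and denominator by sqrt(21) + 4*sqrt(22).
Denominator becomes 331; numerator becomes 4*sqrt(21) + 2*sqrt(462) + 16*sqrt(22) + 176.

(4*sqrt(21) + 2*sqrt(462) + 16*sqrt(22) + 176)/331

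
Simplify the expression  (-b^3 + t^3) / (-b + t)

Apply the difference-of-cubes factorisation and cancel (-b + t).

b^2 + b*t + t^2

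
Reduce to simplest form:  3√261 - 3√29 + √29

3√261 = 9*√29; 3√29 = 3*√29; √29 = √29
Combine: (9 - 3 + 1)·√29 = 7*√29

7*√29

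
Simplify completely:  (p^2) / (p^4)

Quotient: (p^-2)

p^(-2)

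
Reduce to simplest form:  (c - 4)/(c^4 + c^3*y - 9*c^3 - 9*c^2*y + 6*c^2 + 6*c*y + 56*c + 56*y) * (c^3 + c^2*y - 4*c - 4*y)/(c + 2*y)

(c - 2)/(c^2 + 2*c*y - 7*c - 14*y)

Factor: c^4 + c^3*y - 9*c^3 - 9*c^2*y + 6*c^2 + 6*c*y + 56*c + 56*y = (c - 7)*(c + 2)*(c - 4)*(c + y);  c^3 + c^2*y - 4*c - 4*y = (c + 2)*(c + y)*(c - 2)
Cancel the common factors (c + y), (c - 4), (c + 2).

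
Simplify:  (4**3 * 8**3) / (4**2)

4**3 = 2**6; 8**3 = 2**9; 4**2 = 2**4
Combine exponents: 2**11

2**11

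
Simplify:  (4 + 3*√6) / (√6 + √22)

Multiply numerator and denominator by -√22 + √6.
Denominator becomes -16; numerator becomes -6*√33 - 4*√22 + 4*√6 + 18.

(-9 - 2*√6 + 2*√22 + 3*√33)/8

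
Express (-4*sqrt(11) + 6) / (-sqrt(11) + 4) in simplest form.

-2*sqrt(11) - 4

Multiply numerator and denominator by sqrt(11) + 4.
Denominator becomes 5; numerator becomes -10*sqrt(11) - 20.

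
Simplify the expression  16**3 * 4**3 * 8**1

2**21

16**3 = 2**12; 4**3 = 2**6; 8**1 = 2**3
Combine exponents: 2**21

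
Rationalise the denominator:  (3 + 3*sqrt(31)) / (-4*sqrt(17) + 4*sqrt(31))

(3*sqrt(17) + 3*sqrt(31) + 3*sqrt(527) + 93)/56

Multiply numerator and denominator by 4*sqrt(17) + 4*sqrt(31).
Denominator becomes 224; numerator becomes 12*sqrt(17) + 12*sqrt(31) + 12*sqrt(527) + 372.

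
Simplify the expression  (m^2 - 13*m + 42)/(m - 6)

m - 7

Factor: m^2 - 13*m + 42 = (m - 6)*(m - 7)
Cancel the common factor (m - 6).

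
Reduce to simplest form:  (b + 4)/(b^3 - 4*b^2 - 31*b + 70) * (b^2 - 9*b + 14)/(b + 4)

1/(b + 5)

Factor: b^3 - 4*b^2 - 31*b + 70 = (b - 7)*(b - 2)*(b + 5);  b^2 - 9*b + 14 = (b - 2)*(b - 7)
Cancel the common factors (b + 4), (b - 7), (b - 2).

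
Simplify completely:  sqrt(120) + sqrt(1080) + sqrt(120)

10*sqrt(30)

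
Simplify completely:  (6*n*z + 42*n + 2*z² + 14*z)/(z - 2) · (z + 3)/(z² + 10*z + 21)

Factor: 6*n*z + 42*n + 2*z² + 14*z = 2·(z + 7)·(3*n + z);  z² + 10*z + 21 = (z + 3)·(z + 7)
Cancel the common factors (z + 3), (z + 7).

(6*n + 2*z)/(z - 2)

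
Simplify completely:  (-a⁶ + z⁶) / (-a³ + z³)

-a⁶ + z⁶ factors as (-a + z)*(a + z)*(a² - a*z + z²)*(a² + a*z + z²).

a³ + z³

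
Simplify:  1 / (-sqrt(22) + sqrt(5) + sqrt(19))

Group as (sqrt(5) + sqrt(19)) - sqrt(22); multiply by (sqrt(5) + sqrt(19)) + sqrt(22), then rationalise the remaining surd.

(-sqrt(22) + 4*sqrt(19) + 18*sqrt(5) + sqrt(2090))/188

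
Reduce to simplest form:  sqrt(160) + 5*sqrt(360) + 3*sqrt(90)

43*sqrt(10)

sqrt(160) = 4*sqrt(10); 5*sqrt(360) = 30*sqrt(10); 3*sqrt(90) = 9*sqrt(10)
Combine: (4 + 30 + 9)·sqrt(10) = 43*sqrt(10)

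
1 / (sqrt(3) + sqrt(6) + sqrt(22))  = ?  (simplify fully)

(-19*sqrt(6) - 25*sqrt(3) + 12*sqrt(11) + 13*sqrt(22))/97

Group as (sqrt(3) + sqrt(22)) + sqrt(6); multiply by (sqrt(3) + sqrt(22)) - sqrt(6), then rationalise the remaining surd.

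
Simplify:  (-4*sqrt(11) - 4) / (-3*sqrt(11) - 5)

Multiply numerator and denominator by -5 + 3*sqrt(11).
Denominator becomes -74; numerator becomes -112 + 8*sqrt(11).

(-4*sqrt(11) + 56)/37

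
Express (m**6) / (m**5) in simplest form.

Quotient: m**1

m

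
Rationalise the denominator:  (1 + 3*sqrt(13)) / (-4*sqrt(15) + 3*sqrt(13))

Multiply numerator and denominator by 3*sqrt(13) + 4*sqrt(15).
Denominator becomes -123; numerator becomes 3*sqrt(13) + 4*sqrt(15) + 117 + 12*sqrt(195).

(-12*sqrt(195) - 117 - 4*sqrt(15) - 3*sqrt(13))/123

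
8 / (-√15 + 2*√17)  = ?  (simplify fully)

(8*√15 + 16*√17)/53

Multiply numerator and denominator by √15 + 2*√17.
Denominator becomes 53; numerator becomes 8*√15 + 16*√17.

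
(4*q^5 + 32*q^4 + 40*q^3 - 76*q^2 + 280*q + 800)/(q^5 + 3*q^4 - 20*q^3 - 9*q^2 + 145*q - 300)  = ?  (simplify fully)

(4*q + 8)/(q - 3)

Factor: 4*q^5 + 32*q^4 + 40*q^3 - 76*q^2 + 280*q + 800 = 4*(q + 5)*(q^2 - 3*q + 5)*(q + 2)*(q + 4);  q^5 + 3*q^4 - 20*q^3 - 9*q^2 + 145*q - 300 = (q + 4)*(q^2 - 3*q + 5)*(q + 5)*(q - 3)
Cancel the common factors (q^2 - 3*q + 5), (q + 5), (q + 4).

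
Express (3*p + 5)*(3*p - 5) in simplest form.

9*p^2 - 25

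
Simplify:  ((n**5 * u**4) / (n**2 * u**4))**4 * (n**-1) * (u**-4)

Inside the bracket: n**3
Raise to the power 4: n**12
Multiply by (n**-1) * (u**-4): add exponents.

n**11/u**4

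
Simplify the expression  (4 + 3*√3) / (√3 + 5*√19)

Multiply numerator and denominator by -5*√19 + √3.
Denominator becomes -472; numerator becomes -15*√57 - 20*√19 + 4*√3 + 9.

(-9 - 4*√3 + 20*√19 + 15*√57)/472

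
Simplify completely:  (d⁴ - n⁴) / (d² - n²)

d⁴ - n⁴ factors as (d - n)*(d + n)*(d² + n²).

d² + n²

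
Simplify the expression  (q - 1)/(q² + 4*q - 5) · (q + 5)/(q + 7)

Factor: q² + 4*q - 5 = (q + 5)·(q - 1)
Cancel the common factors (q - 1), (q + 5).

1/(q + 7)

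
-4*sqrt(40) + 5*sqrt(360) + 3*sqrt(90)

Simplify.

31*sqrt(10)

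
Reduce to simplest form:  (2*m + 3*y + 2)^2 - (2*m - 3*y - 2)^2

Binomially expand both and collect terms in (2*m), (3*y + 2).

8*m*(3*y + 2)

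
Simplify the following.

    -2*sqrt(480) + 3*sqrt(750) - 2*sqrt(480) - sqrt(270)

-4*sqrt(30)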